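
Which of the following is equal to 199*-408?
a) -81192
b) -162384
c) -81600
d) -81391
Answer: a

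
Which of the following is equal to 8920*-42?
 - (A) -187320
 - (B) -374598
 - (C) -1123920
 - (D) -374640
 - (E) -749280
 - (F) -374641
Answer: D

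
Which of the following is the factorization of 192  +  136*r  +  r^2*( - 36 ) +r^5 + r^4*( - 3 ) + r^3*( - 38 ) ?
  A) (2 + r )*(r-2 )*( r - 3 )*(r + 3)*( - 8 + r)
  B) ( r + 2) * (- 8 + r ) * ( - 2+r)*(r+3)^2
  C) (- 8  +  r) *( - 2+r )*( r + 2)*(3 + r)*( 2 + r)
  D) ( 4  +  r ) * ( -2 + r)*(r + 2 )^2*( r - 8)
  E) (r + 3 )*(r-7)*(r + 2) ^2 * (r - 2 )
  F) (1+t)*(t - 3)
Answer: C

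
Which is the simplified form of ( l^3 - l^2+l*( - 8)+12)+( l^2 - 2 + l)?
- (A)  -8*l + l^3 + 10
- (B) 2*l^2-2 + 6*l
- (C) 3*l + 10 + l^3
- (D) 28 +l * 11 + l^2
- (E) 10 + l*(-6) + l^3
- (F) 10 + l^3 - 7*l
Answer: F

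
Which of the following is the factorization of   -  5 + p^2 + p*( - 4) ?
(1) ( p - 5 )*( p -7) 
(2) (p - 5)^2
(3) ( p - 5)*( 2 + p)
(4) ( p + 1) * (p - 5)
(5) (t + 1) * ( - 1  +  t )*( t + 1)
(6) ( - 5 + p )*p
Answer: 4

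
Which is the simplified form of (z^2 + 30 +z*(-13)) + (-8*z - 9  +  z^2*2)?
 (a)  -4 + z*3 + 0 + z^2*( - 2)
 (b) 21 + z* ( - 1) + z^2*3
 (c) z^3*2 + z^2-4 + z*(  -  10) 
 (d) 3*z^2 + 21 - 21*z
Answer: d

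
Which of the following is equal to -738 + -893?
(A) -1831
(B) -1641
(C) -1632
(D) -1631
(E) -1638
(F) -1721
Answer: D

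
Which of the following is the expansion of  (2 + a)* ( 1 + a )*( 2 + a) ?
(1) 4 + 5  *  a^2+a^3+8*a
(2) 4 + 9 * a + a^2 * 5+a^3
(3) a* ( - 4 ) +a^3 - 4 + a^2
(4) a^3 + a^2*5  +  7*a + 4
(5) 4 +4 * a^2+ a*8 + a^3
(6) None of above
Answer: 1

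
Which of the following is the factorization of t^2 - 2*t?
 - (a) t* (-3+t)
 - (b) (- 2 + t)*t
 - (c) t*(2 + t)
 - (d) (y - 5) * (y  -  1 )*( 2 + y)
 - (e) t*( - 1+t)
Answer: b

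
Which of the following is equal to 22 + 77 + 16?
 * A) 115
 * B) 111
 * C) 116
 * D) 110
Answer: A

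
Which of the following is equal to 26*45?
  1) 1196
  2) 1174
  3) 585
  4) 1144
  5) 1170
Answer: 5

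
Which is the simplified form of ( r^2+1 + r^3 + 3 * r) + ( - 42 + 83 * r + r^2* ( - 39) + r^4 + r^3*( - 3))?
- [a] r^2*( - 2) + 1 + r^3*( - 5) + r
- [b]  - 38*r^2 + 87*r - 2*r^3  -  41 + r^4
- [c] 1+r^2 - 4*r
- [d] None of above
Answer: d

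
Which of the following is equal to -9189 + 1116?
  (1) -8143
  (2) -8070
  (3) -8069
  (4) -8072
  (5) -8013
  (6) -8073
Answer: 6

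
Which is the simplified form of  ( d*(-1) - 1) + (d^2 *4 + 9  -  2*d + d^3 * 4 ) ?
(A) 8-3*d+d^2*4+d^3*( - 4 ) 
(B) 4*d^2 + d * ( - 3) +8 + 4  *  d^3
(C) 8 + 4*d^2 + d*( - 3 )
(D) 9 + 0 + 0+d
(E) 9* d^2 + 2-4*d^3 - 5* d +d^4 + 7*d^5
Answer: B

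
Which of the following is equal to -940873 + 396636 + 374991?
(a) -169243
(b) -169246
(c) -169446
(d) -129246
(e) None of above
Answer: b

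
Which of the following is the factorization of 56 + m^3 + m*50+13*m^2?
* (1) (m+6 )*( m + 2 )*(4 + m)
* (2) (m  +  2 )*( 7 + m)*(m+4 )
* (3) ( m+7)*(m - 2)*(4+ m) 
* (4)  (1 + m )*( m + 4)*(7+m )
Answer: 2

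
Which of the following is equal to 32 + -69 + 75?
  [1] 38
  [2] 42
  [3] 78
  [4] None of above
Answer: 1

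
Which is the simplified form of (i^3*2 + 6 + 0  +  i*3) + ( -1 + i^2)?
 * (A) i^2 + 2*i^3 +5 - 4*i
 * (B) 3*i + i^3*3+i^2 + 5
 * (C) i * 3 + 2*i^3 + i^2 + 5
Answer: C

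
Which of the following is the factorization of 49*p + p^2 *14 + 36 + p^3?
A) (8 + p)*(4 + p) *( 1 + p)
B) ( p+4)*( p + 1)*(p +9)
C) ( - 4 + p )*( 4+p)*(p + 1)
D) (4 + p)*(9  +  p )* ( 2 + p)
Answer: B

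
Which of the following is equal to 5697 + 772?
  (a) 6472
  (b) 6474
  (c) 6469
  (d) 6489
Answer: c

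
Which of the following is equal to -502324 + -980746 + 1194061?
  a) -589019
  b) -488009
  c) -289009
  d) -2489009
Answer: c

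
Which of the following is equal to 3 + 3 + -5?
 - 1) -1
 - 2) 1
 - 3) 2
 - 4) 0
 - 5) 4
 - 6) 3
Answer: 2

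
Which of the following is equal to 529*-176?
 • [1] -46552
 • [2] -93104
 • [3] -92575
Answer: 2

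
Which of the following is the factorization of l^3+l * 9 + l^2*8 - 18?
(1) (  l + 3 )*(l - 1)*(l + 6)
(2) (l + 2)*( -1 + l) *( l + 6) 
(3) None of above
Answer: 1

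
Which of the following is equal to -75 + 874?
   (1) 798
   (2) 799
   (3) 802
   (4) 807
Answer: 2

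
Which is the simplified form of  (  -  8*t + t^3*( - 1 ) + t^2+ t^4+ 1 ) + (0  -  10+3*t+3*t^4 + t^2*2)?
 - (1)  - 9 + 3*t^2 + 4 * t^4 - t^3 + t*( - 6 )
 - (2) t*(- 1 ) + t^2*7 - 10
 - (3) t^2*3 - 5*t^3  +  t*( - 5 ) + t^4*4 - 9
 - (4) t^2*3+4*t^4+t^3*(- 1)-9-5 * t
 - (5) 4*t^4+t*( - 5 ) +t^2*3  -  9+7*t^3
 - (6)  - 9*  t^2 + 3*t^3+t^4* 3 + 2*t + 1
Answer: 4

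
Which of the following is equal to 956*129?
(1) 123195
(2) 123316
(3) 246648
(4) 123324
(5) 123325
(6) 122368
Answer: 4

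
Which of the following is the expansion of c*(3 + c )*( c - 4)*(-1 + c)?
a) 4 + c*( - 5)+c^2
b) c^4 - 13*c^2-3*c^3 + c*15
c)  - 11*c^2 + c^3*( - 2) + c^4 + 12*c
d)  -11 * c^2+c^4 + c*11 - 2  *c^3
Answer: c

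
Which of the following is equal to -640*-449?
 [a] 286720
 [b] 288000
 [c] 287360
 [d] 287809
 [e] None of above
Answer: c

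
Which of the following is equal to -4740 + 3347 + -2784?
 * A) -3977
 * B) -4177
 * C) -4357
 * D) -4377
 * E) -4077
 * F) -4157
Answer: B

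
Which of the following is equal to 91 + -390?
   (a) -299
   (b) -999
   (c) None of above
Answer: a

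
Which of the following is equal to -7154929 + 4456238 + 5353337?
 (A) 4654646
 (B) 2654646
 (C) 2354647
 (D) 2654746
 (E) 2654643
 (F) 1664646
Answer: B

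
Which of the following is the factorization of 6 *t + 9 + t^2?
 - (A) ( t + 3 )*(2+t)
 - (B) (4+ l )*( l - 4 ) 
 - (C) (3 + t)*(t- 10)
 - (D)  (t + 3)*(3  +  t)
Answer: D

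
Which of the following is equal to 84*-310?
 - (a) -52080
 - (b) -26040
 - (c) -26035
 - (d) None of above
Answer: b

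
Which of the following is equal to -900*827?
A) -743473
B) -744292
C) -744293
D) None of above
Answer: D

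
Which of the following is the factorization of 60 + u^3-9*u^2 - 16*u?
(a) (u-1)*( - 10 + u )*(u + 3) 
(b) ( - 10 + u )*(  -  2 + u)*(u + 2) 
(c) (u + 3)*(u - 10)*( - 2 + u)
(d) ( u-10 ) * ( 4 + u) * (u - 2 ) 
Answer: c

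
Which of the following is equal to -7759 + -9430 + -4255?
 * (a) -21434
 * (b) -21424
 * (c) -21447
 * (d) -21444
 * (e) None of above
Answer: d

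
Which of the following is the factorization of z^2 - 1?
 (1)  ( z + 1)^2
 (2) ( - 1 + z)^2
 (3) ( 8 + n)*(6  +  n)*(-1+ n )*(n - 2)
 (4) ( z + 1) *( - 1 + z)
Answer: 4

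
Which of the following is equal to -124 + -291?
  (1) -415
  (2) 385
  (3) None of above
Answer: 1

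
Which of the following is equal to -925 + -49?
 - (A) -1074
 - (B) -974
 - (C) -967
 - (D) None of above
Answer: B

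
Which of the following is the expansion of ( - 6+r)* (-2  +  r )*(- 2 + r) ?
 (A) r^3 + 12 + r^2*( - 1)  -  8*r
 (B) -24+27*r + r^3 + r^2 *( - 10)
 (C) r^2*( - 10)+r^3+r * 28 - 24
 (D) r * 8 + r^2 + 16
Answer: C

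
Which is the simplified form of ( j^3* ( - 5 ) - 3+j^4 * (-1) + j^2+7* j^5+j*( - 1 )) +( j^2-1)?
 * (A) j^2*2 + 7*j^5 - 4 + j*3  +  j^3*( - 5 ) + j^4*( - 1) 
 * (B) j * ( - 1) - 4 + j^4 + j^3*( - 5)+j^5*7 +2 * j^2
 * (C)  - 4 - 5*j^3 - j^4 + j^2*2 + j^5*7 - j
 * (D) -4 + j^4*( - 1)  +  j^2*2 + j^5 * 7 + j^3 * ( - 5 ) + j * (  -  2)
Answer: C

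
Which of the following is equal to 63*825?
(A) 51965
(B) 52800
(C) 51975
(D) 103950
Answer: C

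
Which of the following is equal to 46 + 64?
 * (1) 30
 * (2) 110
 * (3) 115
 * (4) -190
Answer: 2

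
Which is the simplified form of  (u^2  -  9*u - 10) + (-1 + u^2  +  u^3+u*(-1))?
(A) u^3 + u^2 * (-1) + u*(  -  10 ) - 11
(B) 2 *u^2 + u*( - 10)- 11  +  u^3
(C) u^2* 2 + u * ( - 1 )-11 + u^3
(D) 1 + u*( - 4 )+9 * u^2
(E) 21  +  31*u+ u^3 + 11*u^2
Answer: B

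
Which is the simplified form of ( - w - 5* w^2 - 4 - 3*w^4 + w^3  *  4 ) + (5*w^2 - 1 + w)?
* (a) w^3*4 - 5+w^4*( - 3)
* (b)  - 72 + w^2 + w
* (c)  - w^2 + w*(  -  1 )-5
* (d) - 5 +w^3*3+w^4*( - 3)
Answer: a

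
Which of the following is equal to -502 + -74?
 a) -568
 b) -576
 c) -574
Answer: b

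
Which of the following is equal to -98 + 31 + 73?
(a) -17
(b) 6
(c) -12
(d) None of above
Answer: b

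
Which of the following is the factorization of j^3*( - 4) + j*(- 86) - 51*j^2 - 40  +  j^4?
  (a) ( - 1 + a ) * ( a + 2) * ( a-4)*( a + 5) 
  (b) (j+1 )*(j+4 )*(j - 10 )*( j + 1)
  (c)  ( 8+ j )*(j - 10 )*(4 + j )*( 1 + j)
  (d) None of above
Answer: b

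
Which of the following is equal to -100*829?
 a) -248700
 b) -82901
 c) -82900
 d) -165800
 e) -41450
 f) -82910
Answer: c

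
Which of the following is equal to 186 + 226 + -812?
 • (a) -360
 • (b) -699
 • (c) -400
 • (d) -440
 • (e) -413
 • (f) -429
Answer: c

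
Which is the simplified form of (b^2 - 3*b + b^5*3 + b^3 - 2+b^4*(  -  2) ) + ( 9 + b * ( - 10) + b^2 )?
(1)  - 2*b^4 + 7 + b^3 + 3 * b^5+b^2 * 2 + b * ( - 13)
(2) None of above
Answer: 1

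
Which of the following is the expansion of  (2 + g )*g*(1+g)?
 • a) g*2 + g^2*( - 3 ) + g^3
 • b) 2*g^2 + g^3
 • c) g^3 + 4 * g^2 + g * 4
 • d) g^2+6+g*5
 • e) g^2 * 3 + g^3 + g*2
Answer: e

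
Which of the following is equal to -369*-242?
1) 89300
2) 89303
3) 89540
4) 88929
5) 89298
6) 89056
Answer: 5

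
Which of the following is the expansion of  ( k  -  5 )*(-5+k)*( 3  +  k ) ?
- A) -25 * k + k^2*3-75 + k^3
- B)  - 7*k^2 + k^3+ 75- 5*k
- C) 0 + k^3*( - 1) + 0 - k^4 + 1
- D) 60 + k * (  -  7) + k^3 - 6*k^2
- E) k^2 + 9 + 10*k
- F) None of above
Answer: B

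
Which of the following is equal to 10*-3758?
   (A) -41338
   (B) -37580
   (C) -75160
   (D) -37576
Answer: B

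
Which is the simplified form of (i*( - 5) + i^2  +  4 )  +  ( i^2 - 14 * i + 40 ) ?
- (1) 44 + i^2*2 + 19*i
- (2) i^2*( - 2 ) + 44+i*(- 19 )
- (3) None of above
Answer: 3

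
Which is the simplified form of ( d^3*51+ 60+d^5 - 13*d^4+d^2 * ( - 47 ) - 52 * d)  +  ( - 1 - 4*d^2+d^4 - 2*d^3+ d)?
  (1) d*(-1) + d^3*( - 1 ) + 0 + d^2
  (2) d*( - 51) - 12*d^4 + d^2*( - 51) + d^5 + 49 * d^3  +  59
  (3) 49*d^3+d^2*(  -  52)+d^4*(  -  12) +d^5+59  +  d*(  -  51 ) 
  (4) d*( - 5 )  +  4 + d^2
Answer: 2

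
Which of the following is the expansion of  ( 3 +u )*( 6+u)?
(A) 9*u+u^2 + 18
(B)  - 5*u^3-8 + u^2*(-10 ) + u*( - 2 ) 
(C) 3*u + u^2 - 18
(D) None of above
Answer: A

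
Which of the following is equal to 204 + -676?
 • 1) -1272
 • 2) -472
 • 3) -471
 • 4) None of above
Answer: 2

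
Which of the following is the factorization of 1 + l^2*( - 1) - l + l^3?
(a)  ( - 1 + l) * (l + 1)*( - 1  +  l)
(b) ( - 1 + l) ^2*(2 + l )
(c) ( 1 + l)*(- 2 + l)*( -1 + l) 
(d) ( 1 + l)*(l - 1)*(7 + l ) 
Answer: a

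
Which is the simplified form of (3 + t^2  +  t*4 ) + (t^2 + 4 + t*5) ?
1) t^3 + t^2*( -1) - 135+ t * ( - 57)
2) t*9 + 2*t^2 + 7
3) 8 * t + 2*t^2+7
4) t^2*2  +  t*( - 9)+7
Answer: 2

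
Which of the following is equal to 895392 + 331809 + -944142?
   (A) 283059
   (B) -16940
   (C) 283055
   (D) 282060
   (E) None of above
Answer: A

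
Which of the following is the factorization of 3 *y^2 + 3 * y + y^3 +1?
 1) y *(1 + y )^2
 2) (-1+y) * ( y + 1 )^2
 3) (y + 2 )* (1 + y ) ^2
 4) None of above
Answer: 4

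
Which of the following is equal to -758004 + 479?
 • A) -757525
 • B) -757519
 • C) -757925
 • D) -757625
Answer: A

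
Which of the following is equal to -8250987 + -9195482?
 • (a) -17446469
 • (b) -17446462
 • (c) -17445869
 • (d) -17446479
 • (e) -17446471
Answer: a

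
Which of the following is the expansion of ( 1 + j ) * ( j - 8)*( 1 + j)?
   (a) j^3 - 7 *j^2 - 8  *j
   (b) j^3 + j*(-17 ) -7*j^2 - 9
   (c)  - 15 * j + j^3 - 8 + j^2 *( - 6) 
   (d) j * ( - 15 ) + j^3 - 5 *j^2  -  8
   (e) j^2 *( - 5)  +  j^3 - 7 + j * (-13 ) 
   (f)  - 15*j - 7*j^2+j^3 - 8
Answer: c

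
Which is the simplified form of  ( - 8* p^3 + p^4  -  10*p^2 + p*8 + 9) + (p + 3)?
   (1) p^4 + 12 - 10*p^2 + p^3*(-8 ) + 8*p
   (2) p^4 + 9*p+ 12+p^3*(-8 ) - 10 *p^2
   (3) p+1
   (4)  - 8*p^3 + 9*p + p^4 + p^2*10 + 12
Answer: 2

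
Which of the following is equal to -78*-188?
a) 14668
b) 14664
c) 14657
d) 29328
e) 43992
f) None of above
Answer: b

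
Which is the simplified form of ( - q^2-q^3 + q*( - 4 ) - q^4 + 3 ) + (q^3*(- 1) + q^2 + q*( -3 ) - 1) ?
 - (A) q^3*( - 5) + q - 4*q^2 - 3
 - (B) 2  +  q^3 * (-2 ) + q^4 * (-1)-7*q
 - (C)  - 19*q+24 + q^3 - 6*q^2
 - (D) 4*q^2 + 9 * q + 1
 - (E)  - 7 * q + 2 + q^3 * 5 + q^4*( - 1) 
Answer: B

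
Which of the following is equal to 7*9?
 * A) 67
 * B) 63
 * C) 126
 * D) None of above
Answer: B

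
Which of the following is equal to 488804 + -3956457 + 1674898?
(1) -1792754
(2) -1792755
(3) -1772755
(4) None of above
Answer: 2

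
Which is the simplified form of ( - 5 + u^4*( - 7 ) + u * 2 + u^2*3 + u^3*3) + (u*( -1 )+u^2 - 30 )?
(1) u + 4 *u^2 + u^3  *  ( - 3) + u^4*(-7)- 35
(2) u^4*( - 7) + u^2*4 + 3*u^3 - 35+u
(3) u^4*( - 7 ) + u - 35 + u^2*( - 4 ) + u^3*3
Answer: 2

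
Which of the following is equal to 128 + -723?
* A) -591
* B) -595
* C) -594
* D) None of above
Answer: B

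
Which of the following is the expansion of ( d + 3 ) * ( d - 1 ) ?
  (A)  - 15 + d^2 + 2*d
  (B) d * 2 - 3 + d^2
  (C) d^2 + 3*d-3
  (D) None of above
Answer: B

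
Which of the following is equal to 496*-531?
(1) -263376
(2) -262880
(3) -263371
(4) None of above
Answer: 1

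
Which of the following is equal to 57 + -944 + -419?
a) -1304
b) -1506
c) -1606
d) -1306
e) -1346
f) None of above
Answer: d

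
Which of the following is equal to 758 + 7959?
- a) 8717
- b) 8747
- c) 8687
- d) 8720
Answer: a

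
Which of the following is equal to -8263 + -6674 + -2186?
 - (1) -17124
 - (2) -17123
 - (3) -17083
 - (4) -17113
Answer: 2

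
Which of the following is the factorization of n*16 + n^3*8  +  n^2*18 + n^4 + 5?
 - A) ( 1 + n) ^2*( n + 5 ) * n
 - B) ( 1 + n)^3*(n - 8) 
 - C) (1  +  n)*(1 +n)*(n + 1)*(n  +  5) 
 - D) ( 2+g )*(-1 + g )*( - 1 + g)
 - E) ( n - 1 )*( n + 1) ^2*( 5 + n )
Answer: C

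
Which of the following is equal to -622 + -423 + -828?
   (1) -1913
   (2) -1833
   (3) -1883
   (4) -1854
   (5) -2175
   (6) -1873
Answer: 6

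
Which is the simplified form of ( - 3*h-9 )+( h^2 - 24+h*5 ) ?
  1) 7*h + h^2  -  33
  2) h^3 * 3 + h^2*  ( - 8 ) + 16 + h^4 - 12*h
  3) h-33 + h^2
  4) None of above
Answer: 4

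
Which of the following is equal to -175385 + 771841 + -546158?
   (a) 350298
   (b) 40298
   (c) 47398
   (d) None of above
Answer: d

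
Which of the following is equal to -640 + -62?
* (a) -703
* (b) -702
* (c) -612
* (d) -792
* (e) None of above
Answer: b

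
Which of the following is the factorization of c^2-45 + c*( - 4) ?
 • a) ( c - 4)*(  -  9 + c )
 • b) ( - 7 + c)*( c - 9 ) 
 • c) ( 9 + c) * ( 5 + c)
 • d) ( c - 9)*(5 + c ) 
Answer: d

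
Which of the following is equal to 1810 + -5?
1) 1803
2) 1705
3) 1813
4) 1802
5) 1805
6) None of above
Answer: 5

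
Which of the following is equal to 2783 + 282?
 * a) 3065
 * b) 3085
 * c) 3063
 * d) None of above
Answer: a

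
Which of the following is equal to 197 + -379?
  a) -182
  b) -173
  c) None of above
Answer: a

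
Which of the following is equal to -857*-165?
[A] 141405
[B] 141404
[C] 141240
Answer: A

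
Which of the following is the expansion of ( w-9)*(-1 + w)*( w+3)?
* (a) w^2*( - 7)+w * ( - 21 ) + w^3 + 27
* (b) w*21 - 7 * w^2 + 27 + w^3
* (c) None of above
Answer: a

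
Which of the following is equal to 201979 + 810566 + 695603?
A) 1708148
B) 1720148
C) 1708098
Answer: A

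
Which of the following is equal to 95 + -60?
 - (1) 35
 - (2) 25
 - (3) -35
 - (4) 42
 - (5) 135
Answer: 1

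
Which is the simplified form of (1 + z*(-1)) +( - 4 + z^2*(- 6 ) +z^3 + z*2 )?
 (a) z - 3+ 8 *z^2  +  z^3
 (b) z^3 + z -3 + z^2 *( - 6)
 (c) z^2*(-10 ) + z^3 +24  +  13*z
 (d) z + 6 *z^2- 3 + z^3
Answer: b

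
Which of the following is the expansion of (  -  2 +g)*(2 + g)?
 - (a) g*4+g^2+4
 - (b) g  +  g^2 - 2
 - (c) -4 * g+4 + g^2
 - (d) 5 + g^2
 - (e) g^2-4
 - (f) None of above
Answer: e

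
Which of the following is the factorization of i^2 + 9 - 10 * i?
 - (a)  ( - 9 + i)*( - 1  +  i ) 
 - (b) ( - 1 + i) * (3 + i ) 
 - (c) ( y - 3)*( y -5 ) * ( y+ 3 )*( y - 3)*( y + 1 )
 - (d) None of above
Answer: a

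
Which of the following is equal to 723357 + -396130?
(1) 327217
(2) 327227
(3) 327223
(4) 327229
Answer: 2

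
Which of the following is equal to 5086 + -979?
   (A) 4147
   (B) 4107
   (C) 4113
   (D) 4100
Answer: B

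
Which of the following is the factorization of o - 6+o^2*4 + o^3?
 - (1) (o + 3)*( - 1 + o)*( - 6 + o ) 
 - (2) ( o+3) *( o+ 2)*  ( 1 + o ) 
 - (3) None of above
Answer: 3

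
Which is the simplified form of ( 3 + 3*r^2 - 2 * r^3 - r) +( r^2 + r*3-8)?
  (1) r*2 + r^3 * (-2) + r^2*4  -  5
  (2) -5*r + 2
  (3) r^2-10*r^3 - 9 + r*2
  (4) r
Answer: 1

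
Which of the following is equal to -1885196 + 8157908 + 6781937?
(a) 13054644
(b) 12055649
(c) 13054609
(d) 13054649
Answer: d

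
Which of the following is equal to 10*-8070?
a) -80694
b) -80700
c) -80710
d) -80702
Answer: b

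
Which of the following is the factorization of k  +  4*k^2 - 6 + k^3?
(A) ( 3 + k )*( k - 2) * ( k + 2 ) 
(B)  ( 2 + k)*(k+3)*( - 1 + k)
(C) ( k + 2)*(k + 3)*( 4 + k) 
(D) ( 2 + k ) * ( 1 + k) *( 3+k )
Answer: B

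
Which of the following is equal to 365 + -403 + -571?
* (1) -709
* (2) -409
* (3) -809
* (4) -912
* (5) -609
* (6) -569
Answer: 5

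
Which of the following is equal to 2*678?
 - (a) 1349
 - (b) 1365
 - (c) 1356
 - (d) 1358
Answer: c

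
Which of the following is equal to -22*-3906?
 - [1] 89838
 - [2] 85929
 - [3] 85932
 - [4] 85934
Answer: 3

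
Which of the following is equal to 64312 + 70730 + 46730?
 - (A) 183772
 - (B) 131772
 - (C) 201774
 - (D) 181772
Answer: D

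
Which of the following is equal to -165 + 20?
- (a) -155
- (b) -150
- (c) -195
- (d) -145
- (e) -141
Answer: d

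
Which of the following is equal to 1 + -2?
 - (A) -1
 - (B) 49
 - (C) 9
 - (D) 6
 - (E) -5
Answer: A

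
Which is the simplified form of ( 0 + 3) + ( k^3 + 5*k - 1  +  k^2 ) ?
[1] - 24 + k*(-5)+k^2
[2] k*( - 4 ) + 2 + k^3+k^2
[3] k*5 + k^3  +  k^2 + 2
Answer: 3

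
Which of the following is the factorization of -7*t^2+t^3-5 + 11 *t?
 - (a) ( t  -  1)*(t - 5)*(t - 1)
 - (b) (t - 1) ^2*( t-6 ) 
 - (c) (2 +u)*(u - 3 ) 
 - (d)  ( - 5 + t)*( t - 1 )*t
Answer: a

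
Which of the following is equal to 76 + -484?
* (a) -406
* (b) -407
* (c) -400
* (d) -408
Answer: d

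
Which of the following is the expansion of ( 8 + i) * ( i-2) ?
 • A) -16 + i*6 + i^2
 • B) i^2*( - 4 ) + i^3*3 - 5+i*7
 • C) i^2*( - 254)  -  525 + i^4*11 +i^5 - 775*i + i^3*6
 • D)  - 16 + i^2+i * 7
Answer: A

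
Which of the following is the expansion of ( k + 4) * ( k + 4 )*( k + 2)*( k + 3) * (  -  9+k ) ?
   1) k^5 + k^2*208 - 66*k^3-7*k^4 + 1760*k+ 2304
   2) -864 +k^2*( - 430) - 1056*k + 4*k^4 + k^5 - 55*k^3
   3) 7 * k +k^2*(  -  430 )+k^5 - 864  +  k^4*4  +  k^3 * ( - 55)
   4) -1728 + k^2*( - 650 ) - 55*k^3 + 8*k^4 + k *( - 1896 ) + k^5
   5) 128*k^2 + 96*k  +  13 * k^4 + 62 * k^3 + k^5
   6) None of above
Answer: 2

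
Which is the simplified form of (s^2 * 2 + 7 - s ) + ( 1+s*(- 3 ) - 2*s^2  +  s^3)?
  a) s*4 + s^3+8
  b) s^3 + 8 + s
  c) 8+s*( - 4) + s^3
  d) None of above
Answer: c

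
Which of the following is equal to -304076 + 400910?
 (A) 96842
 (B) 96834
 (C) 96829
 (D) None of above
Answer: B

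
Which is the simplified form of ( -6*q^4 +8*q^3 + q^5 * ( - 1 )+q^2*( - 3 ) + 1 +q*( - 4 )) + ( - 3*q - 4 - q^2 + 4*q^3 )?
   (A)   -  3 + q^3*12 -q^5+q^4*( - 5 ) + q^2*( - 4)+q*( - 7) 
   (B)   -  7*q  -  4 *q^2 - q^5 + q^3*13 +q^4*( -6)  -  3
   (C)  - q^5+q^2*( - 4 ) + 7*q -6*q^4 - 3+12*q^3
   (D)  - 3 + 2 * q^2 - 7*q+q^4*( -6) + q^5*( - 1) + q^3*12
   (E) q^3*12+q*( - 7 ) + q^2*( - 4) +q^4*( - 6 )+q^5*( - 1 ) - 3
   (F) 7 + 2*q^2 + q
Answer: E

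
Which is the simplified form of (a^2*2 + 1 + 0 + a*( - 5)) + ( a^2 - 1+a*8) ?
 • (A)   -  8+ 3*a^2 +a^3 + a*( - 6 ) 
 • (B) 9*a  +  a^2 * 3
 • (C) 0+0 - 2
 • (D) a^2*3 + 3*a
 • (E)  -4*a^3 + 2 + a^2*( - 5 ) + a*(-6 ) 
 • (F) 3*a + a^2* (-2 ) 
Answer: D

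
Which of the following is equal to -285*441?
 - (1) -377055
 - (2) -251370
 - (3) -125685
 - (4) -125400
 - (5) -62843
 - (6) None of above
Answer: 3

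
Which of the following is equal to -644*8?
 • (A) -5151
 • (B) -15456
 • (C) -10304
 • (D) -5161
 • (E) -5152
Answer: E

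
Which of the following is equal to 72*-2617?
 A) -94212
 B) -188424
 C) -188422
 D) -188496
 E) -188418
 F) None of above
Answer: B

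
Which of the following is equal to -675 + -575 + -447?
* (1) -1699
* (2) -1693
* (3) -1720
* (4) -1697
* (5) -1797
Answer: 4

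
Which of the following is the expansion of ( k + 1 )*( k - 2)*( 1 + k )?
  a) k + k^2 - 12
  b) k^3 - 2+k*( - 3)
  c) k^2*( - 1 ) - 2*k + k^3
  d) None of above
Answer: b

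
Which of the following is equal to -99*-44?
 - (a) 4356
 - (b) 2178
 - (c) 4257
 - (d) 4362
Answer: a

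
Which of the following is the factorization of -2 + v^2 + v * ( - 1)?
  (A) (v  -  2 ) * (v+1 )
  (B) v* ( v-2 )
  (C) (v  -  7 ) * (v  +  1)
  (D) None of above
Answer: A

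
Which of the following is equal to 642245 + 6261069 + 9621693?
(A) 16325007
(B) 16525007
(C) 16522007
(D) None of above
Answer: B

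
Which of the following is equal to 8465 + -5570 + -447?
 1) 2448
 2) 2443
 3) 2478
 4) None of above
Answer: 1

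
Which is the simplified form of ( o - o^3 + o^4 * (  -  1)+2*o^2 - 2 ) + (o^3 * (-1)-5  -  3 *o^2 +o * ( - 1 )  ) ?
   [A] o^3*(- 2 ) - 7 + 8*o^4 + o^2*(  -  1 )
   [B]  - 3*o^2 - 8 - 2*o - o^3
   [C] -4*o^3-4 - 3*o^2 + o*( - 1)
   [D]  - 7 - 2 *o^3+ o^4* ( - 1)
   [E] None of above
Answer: E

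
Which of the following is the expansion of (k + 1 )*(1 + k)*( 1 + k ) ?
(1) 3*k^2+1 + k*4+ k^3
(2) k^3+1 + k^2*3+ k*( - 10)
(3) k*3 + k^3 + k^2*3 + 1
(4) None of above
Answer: 3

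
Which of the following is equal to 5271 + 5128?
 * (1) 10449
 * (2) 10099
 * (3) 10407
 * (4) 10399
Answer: 4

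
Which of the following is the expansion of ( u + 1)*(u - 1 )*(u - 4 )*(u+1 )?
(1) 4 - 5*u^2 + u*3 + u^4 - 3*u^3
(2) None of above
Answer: 1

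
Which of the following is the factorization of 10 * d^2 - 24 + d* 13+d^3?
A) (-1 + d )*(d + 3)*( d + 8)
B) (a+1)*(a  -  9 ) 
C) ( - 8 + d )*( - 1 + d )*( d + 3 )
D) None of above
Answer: A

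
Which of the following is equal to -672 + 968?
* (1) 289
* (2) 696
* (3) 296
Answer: 3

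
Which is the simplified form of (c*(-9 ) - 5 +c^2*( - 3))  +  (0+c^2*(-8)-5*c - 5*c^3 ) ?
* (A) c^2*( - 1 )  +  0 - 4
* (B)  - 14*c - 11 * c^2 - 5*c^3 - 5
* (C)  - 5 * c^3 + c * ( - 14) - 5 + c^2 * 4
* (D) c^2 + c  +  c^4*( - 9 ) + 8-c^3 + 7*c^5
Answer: B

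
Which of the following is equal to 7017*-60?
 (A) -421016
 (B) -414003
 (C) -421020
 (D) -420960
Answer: C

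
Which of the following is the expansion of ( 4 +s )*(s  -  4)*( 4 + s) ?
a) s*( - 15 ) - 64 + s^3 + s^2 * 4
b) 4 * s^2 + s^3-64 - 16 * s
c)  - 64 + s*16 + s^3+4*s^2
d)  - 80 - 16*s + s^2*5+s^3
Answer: b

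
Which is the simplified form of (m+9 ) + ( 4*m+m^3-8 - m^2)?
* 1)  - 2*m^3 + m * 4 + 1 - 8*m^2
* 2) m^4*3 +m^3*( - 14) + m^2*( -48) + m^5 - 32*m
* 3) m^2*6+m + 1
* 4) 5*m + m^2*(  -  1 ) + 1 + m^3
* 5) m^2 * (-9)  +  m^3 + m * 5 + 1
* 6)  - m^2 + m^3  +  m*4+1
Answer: 4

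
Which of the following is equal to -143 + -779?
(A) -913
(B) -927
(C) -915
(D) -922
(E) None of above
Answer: D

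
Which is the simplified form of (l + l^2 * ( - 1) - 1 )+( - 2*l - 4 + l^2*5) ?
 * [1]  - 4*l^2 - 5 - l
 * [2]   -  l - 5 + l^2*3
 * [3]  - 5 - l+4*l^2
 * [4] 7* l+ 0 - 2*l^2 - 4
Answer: 3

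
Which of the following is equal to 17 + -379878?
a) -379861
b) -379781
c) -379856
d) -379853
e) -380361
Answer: a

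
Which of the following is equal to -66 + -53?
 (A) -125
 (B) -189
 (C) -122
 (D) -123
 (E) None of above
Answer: E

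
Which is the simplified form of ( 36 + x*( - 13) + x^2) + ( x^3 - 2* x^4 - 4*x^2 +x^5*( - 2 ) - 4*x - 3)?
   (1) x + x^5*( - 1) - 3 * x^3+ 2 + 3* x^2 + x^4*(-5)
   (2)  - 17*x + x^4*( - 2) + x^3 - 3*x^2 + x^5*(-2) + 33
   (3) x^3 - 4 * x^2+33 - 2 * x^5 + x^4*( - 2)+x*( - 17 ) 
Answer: 2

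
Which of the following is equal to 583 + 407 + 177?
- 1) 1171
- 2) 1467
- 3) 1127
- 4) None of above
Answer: 4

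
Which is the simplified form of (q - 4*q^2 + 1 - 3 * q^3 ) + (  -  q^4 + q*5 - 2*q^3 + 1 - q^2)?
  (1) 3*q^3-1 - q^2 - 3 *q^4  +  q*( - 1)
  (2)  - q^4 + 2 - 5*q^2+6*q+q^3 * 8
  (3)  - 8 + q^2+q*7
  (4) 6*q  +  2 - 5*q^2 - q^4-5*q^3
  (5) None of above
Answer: 4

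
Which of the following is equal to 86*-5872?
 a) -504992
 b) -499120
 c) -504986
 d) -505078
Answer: a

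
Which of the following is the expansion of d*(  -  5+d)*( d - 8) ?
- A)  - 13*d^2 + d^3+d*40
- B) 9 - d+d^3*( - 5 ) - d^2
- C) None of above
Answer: A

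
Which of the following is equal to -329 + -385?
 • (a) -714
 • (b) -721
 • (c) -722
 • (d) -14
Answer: a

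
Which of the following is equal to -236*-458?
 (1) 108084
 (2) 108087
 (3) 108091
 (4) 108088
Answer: 4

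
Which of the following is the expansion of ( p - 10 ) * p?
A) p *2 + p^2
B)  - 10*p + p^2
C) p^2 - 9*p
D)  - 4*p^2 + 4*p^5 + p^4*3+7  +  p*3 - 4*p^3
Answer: B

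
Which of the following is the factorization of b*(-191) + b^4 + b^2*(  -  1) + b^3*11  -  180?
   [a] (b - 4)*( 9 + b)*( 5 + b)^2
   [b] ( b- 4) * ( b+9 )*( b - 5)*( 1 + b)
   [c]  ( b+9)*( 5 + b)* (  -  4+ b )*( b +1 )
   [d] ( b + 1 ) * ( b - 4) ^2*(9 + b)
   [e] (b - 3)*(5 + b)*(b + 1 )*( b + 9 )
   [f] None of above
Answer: c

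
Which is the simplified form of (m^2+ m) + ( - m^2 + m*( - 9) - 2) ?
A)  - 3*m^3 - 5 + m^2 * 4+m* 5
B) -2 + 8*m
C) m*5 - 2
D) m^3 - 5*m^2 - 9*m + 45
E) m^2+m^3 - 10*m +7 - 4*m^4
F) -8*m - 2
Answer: F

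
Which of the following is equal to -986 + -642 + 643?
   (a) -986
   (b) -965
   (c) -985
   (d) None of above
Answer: c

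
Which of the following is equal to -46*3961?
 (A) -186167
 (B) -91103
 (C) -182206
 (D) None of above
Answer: C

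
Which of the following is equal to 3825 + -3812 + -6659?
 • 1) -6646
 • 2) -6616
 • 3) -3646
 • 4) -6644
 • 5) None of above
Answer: 1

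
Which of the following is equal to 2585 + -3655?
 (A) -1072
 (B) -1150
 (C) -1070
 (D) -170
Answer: C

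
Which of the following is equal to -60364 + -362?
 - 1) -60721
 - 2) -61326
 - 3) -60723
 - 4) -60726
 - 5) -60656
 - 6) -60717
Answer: 4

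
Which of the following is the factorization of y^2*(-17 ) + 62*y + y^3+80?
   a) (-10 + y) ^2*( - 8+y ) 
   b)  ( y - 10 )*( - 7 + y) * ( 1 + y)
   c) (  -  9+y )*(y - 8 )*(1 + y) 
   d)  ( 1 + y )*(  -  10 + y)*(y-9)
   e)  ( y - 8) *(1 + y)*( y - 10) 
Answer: e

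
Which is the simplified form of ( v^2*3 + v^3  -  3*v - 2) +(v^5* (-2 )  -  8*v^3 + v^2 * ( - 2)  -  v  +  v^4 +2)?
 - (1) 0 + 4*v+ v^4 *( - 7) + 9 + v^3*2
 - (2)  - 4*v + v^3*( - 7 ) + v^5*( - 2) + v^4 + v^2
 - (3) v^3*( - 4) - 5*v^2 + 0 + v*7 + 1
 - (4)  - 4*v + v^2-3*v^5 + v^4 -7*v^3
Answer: 2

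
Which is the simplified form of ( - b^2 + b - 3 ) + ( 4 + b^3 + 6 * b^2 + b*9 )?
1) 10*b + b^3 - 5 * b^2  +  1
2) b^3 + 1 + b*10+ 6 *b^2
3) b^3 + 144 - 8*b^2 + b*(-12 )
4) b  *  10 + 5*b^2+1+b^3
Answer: 4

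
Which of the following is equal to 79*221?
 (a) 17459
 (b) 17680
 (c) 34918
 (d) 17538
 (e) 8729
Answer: a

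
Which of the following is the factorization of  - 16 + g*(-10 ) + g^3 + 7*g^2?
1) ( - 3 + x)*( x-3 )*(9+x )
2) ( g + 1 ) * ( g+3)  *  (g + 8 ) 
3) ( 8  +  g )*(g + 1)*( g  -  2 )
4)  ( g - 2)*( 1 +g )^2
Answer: 3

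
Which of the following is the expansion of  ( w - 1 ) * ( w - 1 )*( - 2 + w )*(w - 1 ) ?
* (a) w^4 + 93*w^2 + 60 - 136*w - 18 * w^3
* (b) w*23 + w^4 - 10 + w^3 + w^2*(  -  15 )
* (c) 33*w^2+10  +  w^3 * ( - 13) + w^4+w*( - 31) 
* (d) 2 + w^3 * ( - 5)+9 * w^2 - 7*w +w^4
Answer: d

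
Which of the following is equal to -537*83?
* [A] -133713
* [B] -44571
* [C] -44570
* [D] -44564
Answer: B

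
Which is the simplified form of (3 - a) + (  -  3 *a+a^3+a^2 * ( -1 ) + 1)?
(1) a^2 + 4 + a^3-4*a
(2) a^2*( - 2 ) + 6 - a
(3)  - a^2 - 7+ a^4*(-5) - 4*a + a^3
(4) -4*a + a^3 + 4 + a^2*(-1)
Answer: 4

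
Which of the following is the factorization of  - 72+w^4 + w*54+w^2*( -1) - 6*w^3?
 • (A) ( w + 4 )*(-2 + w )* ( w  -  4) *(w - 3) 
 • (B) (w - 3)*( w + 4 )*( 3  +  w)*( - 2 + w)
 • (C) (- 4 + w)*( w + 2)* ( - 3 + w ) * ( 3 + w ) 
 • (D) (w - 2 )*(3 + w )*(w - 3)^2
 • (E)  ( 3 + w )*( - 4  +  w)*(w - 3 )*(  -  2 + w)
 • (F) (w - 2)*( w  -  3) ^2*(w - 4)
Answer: E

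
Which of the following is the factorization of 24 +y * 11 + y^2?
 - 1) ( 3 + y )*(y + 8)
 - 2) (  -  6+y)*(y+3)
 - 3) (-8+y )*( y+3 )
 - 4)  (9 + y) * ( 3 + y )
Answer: 1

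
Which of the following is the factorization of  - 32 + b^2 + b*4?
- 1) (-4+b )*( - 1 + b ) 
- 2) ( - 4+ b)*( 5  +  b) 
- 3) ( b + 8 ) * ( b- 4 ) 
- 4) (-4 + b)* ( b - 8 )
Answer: 3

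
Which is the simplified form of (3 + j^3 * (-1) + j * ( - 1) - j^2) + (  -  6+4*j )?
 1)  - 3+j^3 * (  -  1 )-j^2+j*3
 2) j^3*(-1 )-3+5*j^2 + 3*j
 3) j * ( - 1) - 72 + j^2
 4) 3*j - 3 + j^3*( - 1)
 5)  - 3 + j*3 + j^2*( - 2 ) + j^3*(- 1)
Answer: 1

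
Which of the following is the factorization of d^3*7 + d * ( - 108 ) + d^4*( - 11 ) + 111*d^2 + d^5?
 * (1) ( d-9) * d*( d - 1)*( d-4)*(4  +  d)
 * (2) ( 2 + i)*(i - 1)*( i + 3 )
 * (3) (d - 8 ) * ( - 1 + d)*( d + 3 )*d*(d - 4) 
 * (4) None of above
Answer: 4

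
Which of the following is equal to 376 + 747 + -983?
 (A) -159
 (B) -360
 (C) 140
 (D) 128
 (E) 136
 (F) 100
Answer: C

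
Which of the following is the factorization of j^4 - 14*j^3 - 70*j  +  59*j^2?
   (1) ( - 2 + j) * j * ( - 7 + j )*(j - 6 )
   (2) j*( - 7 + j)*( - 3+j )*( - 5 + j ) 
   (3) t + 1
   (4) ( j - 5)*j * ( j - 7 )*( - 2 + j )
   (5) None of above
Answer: 4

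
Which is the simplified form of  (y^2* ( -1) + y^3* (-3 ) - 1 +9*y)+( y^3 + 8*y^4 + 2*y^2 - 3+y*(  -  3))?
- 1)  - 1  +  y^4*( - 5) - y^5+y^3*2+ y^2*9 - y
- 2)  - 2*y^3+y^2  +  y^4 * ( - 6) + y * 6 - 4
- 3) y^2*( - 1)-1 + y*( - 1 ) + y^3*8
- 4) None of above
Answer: 4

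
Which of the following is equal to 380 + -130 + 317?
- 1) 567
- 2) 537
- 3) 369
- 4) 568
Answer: 1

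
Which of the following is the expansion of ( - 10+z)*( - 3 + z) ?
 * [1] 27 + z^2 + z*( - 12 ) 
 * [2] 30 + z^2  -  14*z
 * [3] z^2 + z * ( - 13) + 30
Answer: 3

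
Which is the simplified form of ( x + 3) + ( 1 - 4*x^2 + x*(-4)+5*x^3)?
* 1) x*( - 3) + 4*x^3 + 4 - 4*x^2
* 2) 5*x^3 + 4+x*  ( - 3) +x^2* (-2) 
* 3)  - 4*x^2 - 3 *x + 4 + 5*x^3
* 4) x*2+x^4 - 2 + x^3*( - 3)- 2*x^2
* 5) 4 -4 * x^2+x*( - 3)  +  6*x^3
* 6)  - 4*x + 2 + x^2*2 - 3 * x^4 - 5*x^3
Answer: 3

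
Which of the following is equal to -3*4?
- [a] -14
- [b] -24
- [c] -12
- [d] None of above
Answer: c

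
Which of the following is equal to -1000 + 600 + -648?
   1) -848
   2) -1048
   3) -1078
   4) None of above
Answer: 2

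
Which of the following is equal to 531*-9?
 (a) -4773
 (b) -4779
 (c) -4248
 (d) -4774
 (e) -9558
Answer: b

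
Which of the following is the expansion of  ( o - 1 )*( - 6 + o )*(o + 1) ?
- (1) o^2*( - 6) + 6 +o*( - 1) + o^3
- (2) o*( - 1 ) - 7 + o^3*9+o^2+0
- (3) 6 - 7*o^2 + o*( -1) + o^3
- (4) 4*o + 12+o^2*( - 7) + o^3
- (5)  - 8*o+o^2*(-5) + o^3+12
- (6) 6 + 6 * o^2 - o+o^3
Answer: 1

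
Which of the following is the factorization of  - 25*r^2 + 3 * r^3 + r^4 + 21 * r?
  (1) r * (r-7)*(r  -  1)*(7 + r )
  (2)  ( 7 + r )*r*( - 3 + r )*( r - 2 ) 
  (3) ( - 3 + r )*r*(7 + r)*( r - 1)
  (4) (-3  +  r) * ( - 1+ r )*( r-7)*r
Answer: 3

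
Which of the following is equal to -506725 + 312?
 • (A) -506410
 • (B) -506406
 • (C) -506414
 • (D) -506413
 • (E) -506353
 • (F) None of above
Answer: D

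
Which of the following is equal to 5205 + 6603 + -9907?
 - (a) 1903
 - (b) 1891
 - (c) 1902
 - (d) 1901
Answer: d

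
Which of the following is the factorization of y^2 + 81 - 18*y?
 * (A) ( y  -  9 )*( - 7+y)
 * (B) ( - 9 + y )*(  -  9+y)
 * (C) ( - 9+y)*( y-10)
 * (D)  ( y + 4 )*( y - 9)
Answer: B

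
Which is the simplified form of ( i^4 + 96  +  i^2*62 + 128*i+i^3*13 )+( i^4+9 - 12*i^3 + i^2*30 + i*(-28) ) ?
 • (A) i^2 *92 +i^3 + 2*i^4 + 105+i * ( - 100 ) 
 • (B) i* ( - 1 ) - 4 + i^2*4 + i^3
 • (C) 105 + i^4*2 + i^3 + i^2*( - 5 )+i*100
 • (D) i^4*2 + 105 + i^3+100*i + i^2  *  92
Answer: D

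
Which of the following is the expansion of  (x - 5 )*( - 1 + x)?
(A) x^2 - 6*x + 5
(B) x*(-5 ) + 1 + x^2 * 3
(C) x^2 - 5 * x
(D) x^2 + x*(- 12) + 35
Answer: A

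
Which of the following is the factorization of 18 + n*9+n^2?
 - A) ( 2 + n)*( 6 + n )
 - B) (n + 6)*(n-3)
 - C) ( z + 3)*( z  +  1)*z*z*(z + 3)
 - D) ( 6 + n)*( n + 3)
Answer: D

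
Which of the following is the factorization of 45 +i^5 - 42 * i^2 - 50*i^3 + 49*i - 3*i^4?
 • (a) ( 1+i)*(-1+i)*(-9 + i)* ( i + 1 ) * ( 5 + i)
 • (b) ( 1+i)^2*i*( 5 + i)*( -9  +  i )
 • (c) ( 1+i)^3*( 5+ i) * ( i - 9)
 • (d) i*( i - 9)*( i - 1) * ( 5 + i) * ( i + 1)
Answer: a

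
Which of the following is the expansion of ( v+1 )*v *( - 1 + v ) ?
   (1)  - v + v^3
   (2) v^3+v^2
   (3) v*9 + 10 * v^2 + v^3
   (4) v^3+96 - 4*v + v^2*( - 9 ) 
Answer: 1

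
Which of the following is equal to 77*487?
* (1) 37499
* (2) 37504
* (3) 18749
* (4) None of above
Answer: 1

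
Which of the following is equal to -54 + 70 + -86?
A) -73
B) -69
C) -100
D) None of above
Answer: D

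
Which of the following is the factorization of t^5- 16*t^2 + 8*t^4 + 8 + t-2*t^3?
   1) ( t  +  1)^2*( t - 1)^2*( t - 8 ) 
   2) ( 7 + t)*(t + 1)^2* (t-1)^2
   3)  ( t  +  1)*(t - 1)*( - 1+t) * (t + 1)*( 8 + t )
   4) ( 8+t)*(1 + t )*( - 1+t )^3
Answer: 3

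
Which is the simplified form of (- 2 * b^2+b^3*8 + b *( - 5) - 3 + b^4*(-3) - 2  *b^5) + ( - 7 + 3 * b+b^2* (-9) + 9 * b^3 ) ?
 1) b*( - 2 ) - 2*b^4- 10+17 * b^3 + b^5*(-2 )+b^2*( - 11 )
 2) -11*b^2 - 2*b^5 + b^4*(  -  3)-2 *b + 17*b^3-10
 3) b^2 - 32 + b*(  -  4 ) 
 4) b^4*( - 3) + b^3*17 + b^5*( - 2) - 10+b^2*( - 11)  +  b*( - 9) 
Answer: 2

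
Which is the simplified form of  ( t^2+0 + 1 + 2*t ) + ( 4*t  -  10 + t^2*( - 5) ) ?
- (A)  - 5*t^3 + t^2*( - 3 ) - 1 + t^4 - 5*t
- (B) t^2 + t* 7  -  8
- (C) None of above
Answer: C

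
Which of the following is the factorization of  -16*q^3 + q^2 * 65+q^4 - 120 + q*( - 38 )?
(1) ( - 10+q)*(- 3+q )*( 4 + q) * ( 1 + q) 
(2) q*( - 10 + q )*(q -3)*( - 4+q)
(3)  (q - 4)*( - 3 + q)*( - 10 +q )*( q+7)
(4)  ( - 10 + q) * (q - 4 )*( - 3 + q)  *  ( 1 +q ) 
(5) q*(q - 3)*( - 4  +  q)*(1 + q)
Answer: 4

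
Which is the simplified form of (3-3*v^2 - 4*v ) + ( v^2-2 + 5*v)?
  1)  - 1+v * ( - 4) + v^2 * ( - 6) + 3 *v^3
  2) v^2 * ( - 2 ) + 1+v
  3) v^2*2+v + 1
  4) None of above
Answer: 2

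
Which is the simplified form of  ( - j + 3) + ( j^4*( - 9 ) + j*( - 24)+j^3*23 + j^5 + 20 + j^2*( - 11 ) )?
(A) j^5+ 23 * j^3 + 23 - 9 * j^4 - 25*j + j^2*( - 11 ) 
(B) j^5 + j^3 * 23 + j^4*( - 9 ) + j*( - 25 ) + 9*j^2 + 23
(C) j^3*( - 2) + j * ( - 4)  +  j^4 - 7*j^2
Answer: A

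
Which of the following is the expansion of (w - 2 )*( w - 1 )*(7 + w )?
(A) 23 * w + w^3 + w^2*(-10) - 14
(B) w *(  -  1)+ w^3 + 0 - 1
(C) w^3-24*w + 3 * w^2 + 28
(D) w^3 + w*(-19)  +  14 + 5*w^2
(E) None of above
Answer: E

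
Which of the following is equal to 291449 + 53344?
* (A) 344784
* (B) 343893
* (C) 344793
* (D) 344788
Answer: C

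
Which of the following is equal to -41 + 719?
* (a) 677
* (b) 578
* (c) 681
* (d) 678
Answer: d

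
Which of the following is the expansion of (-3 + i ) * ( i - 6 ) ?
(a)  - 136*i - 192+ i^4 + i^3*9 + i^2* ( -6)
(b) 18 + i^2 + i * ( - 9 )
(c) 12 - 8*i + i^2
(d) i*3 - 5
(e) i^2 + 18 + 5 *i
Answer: b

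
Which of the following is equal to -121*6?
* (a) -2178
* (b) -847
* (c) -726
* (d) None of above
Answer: c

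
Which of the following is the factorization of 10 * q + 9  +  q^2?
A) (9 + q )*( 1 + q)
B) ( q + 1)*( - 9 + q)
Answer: A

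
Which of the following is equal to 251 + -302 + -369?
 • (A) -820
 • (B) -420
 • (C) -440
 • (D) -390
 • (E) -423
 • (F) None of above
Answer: B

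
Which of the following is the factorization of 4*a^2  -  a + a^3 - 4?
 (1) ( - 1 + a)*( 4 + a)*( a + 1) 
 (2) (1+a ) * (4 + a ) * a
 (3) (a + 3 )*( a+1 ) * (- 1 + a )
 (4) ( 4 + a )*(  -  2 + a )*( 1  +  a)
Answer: 1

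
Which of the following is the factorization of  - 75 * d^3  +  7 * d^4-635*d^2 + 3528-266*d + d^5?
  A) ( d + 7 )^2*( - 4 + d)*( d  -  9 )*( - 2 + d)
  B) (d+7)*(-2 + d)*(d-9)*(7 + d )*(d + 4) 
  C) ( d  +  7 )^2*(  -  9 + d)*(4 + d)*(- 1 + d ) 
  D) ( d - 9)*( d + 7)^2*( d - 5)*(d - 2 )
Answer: B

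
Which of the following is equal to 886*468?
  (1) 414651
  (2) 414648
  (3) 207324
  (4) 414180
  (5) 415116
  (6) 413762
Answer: 2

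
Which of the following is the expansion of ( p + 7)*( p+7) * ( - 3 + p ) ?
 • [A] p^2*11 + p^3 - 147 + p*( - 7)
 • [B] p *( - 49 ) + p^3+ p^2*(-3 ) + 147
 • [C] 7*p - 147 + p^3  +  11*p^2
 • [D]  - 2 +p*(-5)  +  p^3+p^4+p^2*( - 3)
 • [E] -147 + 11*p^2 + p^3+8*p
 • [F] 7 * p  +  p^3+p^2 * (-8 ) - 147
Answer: C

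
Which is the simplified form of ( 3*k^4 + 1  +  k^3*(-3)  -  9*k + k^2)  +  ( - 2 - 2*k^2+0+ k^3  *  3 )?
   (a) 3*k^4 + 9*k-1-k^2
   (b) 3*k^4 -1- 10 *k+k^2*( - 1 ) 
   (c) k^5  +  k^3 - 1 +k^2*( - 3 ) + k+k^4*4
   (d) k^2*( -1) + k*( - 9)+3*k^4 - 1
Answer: d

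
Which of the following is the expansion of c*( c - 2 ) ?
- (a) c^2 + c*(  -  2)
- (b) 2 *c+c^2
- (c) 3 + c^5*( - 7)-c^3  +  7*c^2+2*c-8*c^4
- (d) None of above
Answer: a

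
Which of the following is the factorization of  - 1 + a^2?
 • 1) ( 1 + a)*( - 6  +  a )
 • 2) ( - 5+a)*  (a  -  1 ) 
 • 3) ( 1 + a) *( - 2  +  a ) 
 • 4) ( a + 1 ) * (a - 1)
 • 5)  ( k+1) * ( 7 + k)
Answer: 4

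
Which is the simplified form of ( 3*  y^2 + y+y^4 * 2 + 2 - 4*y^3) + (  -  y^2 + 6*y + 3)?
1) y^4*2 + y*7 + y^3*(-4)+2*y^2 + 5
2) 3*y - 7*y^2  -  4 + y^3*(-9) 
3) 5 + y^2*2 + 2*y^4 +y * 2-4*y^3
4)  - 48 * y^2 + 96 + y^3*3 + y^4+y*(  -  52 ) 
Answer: 1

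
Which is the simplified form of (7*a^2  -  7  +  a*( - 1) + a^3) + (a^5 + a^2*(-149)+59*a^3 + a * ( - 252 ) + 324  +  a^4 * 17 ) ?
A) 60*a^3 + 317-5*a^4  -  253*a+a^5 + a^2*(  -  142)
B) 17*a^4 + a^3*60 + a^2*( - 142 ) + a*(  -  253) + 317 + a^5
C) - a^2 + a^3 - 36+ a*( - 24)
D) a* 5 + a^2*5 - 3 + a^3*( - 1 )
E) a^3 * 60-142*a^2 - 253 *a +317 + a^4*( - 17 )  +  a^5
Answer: B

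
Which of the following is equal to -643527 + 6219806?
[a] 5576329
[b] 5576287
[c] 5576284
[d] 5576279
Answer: d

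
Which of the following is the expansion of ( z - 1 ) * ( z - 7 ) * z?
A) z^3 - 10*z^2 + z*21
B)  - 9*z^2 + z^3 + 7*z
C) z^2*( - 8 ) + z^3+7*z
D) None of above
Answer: C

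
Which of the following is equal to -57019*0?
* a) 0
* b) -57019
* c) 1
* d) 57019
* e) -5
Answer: a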